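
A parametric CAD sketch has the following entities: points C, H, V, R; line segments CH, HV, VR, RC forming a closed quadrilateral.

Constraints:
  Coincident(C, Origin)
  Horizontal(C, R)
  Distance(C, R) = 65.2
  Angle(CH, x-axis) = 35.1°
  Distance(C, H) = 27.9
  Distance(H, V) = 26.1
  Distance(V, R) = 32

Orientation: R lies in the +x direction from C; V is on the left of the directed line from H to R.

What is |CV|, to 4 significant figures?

53.70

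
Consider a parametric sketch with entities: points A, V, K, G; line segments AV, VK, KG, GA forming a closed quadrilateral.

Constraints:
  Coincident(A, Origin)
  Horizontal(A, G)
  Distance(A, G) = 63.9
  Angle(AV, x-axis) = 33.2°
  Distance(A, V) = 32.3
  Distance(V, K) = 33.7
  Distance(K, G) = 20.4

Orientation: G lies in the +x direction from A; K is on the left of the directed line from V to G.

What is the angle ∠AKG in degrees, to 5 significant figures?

80.830°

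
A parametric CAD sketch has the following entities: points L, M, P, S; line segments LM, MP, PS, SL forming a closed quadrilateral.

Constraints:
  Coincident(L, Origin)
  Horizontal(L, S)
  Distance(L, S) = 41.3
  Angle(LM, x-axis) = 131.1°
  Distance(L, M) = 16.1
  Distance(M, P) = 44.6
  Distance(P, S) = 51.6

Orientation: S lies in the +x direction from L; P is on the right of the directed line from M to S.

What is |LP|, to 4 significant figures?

31.15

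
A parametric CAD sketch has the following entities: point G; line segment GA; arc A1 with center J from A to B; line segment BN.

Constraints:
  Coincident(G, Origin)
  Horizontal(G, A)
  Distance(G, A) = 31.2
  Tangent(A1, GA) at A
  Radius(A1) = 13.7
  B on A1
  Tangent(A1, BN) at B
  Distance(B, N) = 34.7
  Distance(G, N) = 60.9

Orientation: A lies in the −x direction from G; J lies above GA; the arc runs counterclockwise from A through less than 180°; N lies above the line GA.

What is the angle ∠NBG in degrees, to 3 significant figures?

161°

Checks: |JB| = 13.70 ✓; ∠(JB, BN) = 90.00° ✓; |BN| = 34.70 ✓; |GN| = 60.90 ✓.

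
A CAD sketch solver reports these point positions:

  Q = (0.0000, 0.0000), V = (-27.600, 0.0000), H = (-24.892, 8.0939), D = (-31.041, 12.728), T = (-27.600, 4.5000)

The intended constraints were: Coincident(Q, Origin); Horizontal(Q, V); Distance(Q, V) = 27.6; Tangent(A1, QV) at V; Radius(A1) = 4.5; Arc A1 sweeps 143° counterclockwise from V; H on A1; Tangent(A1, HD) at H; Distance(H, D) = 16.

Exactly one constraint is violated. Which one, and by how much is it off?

Distance(H, D) = 16 — off by 8.30.

Q = (0.00, 0.00) ✓; Q.y = 0.00, V.y = 0.00 ✓; |QV| = 27.60 ✓; ∠(TV, VQ) = 90.00° ✓; |TV| = 4.500 ✓; bearing(T→H) − bearing(T→V) = 143.0° ✓; |TH| = 4.500 ✓; ∠(TH, HD) = 90.00° ✓; |HD| = 7.700 ✗.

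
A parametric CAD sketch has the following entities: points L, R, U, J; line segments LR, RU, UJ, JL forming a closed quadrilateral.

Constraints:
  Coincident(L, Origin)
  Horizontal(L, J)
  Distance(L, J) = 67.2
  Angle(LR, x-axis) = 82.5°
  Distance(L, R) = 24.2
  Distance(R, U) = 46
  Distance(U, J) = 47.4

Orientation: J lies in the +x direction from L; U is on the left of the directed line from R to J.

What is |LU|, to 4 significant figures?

61.95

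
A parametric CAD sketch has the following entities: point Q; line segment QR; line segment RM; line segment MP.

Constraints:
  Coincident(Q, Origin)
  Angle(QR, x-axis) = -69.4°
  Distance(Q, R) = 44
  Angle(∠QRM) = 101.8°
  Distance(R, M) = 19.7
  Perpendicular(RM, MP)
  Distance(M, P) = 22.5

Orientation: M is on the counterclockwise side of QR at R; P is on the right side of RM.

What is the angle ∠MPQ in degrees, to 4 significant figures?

23.64°

Q is at the origin; QR runs at -69.4° with length 44.0, so R = 44.0·(cos -69.4°, sin -69.4°) = (15.48, -41.19). ∠QRM = 101.8°, so RM runs at -69.4° + (180° − 101.8°) = 8.800° from the x-axis; with |RM| = 19.7, M = R + 19.7·(cos 8.800°, sin 8.800°) = (34.95, -38.17). RM ⟂ MP; with |MP| = 22.5 on the right of RM, P = M + 22.5·(0.1530, -0.9882) = (38.39, -60.41). Then cos ∠MPQ = PM·PQ / (|PM||PQ|), giving 23.64°.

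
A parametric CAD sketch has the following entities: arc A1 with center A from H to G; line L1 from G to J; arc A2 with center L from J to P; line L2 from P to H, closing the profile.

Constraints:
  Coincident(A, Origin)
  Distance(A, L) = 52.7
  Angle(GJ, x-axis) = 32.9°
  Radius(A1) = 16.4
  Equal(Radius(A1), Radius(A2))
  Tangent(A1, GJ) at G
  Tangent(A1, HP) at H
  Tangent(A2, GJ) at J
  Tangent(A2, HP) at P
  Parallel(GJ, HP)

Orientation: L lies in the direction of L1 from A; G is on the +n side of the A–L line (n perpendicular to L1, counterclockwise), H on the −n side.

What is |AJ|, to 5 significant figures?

55.193

The slot axis is L1's direction at 32.9°, so u = (cos 32.9°, sin 32.9°) = (0.83962, 0.54317) and n = (−sin 32.9°, cos 32.9°) = (-0.54317, 0.83962). A is at the origin and L lies 52.7 along u from A, so L = 52.7·u = (44.248, 28.625). Tangency of A1 to both parallel lines with radius 16.4 puts G and H at A ± 16.4·n: G = (-8.9081, 13.770), H = (8.9081, -13.770). Equal radii place J and P the same way about L: J = L + 16.4·n = (35.340, 42.395), P = L − 16.4·n = (53.156, 14.856). Then |AJ| = |J − A| = 55.193.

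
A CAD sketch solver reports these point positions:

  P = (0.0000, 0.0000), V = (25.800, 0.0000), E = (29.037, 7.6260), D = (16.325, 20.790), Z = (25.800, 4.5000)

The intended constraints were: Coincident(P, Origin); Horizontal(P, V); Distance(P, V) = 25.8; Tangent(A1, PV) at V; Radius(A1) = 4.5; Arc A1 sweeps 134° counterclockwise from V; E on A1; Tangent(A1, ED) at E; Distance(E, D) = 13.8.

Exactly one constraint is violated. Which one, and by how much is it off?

Distance(E, D) = 13.8 — off by 4.50.

P = (0.00, 0.00) ✓; P.y = 0.00, V.y = 0.00 ✓; |PV| = 25.80 ✓; ∠(ZV, VP) = 90.00° ✓; |ZV| = 4.500 ✓; bearing(Z→E) − bearing(Z→V) = 134.0° ✓; |ZE| = 4.500 ✓; ∠(ZE, ED) = 90.00° ✓; |ED| = 18.30 ✗.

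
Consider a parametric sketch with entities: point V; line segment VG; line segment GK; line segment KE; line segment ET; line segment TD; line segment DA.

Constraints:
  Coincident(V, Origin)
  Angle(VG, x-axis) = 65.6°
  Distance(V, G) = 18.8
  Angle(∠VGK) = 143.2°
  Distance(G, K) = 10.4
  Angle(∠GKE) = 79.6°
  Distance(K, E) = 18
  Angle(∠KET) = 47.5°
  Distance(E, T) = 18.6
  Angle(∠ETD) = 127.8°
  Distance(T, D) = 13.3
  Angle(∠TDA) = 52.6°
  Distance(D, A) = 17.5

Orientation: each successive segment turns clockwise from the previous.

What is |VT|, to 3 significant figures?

13.8

V is at the origin; VG runs at 65.6° with length 18.8, so G = (7.77, 17.1). ∠VGK = 143.2° gives GK at 28.8° from the x-axis; with |GK| = 10.4, K = (16.9, 22.1). ∠GKE = 79.6° gives KE at -71.6° from the x-axis; with |KE| = 18.0, E = (22.6, 5.05). ∠KET = 47.5° gives ET at 156° from the x-axis; with |ET| = 18.6, T = (5.58, 12.6). Then |VT| = |T − V| = 13.8.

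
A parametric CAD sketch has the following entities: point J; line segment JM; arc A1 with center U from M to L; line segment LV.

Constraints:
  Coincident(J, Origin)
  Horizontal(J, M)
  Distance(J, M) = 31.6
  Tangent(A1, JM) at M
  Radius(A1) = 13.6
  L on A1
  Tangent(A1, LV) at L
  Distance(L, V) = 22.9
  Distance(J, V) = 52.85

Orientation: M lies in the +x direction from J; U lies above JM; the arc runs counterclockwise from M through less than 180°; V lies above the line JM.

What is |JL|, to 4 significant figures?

48.00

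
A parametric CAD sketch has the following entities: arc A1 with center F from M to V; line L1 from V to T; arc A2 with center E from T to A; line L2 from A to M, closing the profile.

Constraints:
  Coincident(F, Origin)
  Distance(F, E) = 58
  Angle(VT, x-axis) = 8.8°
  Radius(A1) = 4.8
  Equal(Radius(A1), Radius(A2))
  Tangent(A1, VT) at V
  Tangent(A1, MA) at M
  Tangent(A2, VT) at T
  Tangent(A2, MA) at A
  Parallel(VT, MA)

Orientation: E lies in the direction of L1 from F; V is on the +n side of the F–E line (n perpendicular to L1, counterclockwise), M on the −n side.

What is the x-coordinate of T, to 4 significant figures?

56.58

The slot axis is L1's direction at 8.8°, so u = (cos 8.8°, sin 8.8°) = (0.9882, 0.1530) and n = (−sin 8.8°, cos 8.8°) = (-0.1530, 0.9882). F is at the origin and E lies 58.0 along u from F, so E = 58.0·u = (57.32, 8.873). Tangency of A1 to both parallel lines with radius 4.8 puts V and M at F ± 4.8·n: V = (-0.7343, 4.743), M = (0.7343, -4.743). Equal radii place T and A the same way about E: T = E + 4.8·n = (56.58, 13.62), A = E − 4.8·n = (58.05, 4.130). So T.x = 56.58.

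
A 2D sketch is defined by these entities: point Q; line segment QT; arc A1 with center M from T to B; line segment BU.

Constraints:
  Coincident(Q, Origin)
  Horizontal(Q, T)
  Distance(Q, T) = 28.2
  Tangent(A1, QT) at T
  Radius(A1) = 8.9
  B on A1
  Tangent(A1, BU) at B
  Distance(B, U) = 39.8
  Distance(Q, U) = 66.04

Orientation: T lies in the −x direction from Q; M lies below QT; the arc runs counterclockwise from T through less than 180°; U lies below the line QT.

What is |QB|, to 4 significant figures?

37.10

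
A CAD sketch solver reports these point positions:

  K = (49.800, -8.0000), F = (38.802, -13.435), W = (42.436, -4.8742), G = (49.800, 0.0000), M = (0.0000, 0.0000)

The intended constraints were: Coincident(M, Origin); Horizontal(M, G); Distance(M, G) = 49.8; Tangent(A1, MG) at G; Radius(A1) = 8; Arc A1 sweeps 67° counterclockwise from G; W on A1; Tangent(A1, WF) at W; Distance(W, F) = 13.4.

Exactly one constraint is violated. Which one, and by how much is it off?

Distance(W, F) = 13.4 — off by 4.10.

M = (0.00, 0.00) ✓; M.y = 0.00, G.y = 0.00 ✓; |MG| = 49.80 ✓; ∠(KG, GM) = 90.00° ✓; |KG| = 8.000 ✓; bearing(K→W) − bearing(K→G) = 67.00° ✓; |KW| = 8.000 ✓; ∠(KW, WF) = 90.00° ✓; |WF| = 9.300 ✗.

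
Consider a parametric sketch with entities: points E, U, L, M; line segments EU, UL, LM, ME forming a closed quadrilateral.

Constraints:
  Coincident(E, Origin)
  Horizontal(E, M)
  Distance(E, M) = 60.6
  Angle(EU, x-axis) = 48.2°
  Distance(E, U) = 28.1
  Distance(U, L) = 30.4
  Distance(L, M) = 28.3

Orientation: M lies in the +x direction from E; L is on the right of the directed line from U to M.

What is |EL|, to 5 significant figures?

33.459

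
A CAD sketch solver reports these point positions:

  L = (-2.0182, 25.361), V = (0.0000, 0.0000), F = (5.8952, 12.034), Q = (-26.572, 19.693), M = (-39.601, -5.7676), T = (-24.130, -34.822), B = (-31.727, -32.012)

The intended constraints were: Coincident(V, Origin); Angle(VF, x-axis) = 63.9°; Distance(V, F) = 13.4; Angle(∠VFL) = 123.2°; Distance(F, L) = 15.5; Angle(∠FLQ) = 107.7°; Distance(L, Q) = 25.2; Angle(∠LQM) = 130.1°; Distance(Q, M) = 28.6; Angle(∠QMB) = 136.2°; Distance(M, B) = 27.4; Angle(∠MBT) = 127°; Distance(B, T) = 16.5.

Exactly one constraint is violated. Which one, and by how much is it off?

Distance(B, T) = 16.5 — off by 8.40.

V = (0.00, 0.00) ✓; VF at 63.90° ✓; |VF| = 13.40 ✓; ∠VFL = 123.2° ✓; |FL| = 15.50 ✓; ∠FLQ = 107.7° ✓; |LQ| = 25.20 ✓; ∠LQM = 130.1° ✓; |QM| = 28.60 ✓; ∠QMB = 136.2° ✓; |MB| = 27.40 ✓; ∠MBT = 127.0° ✓; |BT| = 8.100 ✗.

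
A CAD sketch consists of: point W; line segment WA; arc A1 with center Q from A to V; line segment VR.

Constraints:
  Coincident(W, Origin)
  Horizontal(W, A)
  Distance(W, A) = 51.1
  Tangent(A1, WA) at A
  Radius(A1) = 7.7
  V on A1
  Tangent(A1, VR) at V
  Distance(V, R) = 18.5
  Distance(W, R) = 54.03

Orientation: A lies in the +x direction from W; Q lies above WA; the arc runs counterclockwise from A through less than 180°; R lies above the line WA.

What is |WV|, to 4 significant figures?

58.65

Checks: |QA| = 7.700 ✓; |QV| = 7.700 ✓; ∠(QV, VR) = 90.00° ✓; |VR| = 18.50 ✓; |WR| = 54.03 ✓.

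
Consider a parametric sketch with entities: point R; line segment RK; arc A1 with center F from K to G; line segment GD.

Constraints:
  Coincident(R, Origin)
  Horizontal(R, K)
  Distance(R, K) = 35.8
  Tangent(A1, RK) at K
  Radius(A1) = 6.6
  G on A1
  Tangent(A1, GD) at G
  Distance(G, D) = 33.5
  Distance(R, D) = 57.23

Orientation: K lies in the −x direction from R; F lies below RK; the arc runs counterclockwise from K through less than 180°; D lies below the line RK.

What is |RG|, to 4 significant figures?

42.96

R is at the origin; R and K share the same y with |RK| = 35.8 and K on the −x side, so K = (-35.80, 0.000). Tangency of A1 to RK means the radius FK is perpendicular to RK, so F = K + (0, -6.6) = (-35.80, -6.600). Since FG ⟂ GD (tangency), |FD| = √(6.6² + 33.5²) = 34.14 regardless of where G sits on A1. So D lies on both circle(R, 57.23) and circle(F, 34.14); the below-RK intersection is D = (-40.52, -40.42). G is the foot of the tangent from D: G = (-42.39, -6.969).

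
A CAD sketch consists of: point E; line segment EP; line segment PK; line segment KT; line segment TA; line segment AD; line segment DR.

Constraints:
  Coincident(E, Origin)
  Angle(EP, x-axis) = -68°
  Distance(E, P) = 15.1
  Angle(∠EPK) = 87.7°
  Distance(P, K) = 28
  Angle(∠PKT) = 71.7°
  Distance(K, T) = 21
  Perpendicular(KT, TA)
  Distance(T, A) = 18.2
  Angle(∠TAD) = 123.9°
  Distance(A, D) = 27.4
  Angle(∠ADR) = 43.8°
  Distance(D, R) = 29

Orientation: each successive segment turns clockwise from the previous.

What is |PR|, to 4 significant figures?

21.87

E is at the origin; EP runs at -68.0° with length 15.1, so P = (5.657, -14.00). ∠EPK = 87.7° gives PK at -160.3° from the x-axis; with |PK| = 28.0, K = (-20.70, -23.44). ∠PKT = 71.7° gives KT at 91.40° from the x-axis; with |KT| = 21.0, T = (-21.22, -2.445). KT is perpendicular to TA, so TA runs at 1.400°; with |TA| = 18.2, A = (-3.023, -2.001). ∠TAD = 123.9° gives AD at -54.70° from the x-axis; with |AD| = 27.4, D = (12.81, -24.36). ∠ADR = 43.8° gives DR at 169.1° from the x-axis; with |DR| = 29.0, R = (-15.67, -18.88). Then |PR| = |R − P| = 21.87.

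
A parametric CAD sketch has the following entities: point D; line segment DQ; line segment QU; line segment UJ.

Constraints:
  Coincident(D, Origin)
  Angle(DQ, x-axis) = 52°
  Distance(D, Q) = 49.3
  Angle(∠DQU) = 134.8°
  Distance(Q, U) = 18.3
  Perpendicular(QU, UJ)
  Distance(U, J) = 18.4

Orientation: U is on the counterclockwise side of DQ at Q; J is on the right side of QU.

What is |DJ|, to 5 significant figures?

75.251

∠DQU = 134.8°, so QU runs at 52.0° + (180° − 134.8°) = 97.200° from the x-axis; with |QU| = 18.3, U = Q + 18.3·(cos 97.200°, sin 97.200°) = (28.059, 57.005). The perpendicularity gives UJ at right angles to QU; with |UJ| = 18.4 on the right of QU, J = U + 18.4·(0.99211, 0.12533) = (46.313, 59.311). Then |DJ| = |J − D| = 75.251.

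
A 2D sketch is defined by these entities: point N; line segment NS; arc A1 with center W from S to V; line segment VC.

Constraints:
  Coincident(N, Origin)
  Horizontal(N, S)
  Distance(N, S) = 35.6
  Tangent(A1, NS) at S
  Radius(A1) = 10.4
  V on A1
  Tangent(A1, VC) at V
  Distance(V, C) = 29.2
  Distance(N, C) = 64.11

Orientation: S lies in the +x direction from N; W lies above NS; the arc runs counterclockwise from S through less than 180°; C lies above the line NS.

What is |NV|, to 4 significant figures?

46.32

N is at the origin; NS is horizontal with |NS| = 35.6 and S on the +x side, so S = (35.60, 0.000). The tangent condition forces WS to be normal to NS, so W = S + (0, 10.4) = (35.60, 10.40). Since WV ⟂ VC (tangency), |WC| = √(10.4² + 29.2²) = 31.00 regardless of where V sits on A1. So C lies on both circle(N, 64.11) and circle(W, 31.00); the above-NS intersection is C = (53.02, 36.04). V is the foot of the tangent from C: V = (45.66, 7.779).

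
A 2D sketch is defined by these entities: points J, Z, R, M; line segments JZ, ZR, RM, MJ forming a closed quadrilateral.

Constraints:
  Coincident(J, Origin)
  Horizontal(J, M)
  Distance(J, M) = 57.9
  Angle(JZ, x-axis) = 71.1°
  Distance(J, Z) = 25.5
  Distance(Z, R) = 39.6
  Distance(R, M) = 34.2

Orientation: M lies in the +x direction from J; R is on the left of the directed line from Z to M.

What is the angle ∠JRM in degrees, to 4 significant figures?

74.02°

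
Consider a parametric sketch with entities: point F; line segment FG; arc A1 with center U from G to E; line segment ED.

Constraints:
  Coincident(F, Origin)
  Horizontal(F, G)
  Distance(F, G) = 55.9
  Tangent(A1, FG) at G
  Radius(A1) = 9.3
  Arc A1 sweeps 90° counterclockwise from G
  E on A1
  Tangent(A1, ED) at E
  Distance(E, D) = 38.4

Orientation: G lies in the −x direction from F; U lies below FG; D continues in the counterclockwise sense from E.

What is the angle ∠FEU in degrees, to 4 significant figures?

8.118°

F is at the origin; FG is horizontal with |FG| = 55.9 and G on the −x side, so G = (-55.90, 0.000). A1 meets FG tangentially, so UG is at right angles to FG, so U = G + (0, -9.3) = (-55.90, -9.300). On A1, G sits at bearing 90° from U; a 90° counterclockwise sweep puts E at bearing 180°, so E = U + 9.3·(cos 180°, sin 180°) = (-65.20, -9.300). Then cos ∠FEU = EF·EU / (|EF||EU|), giving 8.118°.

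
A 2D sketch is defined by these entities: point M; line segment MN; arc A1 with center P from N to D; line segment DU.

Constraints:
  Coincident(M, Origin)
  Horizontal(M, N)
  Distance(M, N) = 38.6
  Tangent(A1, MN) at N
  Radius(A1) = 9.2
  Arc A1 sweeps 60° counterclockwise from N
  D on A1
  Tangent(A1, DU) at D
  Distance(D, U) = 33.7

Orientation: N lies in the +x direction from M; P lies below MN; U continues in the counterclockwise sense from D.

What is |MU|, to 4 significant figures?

36.49

M is at the origin; MN is horizontal with |MN| = 38.6 and N on the +x side, so N = (38.60, 0.000). Since A1 is tangent to MN there, PN ⟂ MN, so P = N + (0, -9.2) = (38.60, -9.200). On A1, N sits at bearing 90° from P; a 60° counterclockwise sweep puts D at bearing 150°, so D = P + 9.2·(cos 150°, sin 150°) = (30.63, -4.600). Tangency of A1 to DU means the radius PD is perpendicular to DU, so DU runs along (−sin 150°, cos 150°); with |DU| = 33.7, U = (13.78, -33.79). Then |MU| = |U − M| = 36.49.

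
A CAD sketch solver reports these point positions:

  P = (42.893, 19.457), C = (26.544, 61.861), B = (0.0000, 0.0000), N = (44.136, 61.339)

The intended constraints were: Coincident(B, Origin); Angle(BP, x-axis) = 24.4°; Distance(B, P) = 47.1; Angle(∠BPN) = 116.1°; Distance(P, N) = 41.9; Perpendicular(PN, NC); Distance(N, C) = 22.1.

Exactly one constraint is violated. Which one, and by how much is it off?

Distance(N, C) = 22.1 — off by 4.50.

B = (0.00, 0.00) ✓; BP at 24.40° ✓; |BP| = 47.10 ✓; ∠BPN = 116.1° ✓; |PN| = 41.90 ✓; ∠(PN, NC) = 90.00° ✓; |NC| = 17.60 ✗.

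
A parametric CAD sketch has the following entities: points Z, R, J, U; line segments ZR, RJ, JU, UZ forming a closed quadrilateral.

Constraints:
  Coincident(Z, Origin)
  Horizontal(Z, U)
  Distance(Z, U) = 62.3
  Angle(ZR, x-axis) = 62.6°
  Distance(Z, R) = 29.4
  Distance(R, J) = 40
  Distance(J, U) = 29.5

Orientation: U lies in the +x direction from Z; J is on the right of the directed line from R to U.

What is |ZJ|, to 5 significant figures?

34.976

Checks: |RJ| = 40.00 ✓; |JU| = 29.50 ✓.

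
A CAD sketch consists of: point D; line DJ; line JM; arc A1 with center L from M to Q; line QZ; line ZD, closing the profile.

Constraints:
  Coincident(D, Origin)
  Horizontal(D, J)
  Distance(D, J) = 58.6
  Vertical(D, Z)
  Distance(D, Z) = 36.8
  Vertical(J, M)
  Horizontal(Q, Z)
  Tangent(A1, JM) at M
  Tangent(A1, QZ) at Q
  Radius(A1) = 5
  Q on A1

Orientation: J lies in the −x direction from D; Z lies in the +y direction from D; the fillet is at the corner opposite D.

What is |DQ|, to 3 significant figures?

65.0

D is at the origin; D and J share the same y with |DJ| = 58.6 and J on the −x side, so J = (-58.6, 0.00). DZ is vertical with |DZ| = 36.8 and Z on the +y side, so Z = (0.00, 36.8). The virtual corner opposite D is at (-58.6, 36.8). Since A1 is tangent to JM there, LM ⟂ JM and since A1 is tangent to QZ there, LQ ⟂ QZ, with radius 5.0, so the center L sits 5.0 in from both sides at L = (-53.6, 31.8). That places the tangent points at M = (-58.6, 31.8) on JM and Q = (-53.6, 36.8) on QZ. Then |DQ| = |Q − D| = 65.0.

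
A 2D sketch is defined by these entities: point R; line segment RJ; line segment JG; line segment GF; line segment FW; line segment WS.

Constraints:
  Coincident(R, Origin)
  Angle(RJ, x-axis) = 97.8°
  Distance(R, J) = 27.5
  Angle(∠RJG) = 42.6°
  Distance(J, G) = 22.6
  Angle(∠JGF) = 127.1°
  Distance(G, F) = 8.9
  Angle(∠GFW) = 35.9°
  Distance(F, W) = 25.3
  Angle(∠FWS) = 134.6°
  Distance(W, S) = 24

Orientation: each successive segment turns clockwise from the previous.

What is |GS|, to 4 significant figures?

36.90

R is at the origin; RJ runs at 97.8° with length 27.5, so J = (-3.732, 27.25). ∠RJG = 42.6° gives JG at -39.60° from the x-axis; with |JG| = 22.6, G = (13.68, 12.84). ∠JGF = 127.1° gives GF at -92.50° from the x-axis; with |GF| = 8.9, F = (13.29, 3.948). ∠GFW = 35.9° gives FW at 123.4° from the x-axis; with |FW| = 25.3, W = (-0.6340, 25.07). ∠FWS = 134.6° gives WS at 78.00° from the x-axis; with |WS| = 24.0, S = (4.356, 48.55). Then |GS| = |S − G| = 36.90.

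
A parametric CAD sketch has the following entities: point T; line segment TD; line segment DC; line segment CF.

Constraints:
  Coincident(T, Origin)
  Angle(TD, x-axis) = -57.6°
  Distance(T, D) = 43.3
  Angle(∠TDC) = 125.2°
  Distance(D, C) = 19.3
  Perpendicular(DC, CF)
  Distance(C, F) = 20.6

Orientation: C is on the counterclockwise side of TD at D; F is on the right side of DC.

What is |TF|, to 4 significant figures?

71.36

T is at the origin; TD runs at -57.6° with length 43.3, so D = 43.3·(cos -57.6°, sin -57.6°) = (23.20, -36.56). ∠TDC = 125.2°, so DC runs at -57.6° + (180° − 125.2°) = -2.800° from the x-axis; with |DC| = 19.3, C = D + 19.3·(cos -2.800°, sin -2.800°) = (42.48, -37.50). DC is perpendicular to CF; with |CF| = 20.6 on the right of DC, F = C + 20.6·(-0.04885, -0.9988) = (41.47, -58.08). Then |TF| = |F − T| = 71.36.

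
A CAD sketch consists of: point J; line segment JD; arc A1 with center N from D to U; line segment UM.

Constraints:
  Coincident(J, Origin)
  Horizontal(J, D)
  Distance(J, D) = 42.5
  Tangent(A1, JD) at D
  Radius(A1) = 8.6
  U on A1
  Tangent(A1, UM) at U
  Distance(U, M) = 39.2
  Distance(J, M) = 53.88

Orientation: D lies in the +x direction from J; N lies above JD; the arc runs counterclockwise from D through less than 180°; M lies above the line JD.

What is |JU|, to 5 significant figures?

51.432

Checks: |NU| = 8.600 ✓; ∠(NU, UM) = 90.00° ✓; |UM| = 39.20 ✓; |JM| = 53.88 ✓.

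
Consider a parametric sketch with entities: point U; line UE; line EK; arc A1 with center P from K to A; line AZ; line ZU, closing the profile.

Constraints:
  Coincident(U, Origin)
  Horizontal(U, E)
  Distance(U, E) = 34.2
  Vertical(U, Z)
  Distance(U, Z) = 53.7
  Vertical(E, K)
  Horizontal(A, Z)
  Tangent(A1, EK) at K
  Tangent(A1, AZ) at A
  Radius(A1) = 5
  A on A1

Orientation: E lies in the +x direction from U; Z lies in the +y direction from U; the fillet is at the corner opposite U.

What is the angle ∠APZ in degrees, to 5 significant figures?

80.283°

U is at the origin; U and E share the same y with |UE| = 34.2 and E on the +x side, so E = (34.200, 0.0000). U and Z share the same x with |UZ| = 53.7 and Z on the +y side, so Z = (0.0000, 53.700). The virtual corner opposite U is at (34.200, 53.700). A1 meets EK tangentially, so PK is at right angles to EK and the tangent condition forces PA to be normal to AZ, with radius 5.0, so the center P sits 5.0 in from both sides at P = (29.200, 48.700). That places the tangent points at K = (34.200, 48.700) on EK and A = (29.200, 53.700) on AZ. Then cos ∠APZ = PA·PZ / (|PA||PZ|), giving 80.283°.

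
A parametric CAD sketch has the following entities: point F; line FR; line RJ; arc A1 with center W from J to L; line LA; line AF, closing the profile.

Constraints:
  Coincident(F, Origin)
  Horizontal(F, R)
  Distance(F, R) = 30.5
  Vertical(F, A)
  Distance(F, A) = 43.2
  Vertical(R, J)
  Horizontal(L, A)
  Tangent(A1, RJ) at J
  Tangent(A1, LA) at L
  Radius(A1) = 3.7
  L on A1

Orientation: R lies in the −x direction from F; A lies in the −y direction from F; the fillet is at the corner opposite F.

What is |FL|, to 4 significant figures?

50.84

The virtual corner opposite F is at (-30.50, -43.20). Since A1 is tangent to RJ there, WJ ⟂ RJ and tangency of A1 to LA means the radius WL is perpendicular to LA, with radius 3.7, so the center W sits 3.7 in from both sides at W = (-26.80, -39.50). That places the tangent points at J = (-30.50, -39.50) on RJ and L = (-26.80, -43.20) on LA. Then |FL| = |L − F| = 50.84.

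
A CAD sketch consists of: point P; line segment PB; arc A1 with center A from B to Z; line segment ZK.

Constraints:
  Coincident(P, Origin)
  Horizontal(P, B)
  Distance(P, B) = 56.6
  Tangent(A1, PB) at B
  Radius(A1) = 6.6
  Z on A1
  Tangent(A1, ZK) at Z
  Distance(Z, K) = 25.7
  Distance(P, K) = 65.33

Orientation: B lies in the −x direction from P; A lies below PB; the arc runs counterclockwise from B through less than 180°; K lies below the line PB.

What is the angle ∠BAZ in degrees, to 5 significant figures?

105.04°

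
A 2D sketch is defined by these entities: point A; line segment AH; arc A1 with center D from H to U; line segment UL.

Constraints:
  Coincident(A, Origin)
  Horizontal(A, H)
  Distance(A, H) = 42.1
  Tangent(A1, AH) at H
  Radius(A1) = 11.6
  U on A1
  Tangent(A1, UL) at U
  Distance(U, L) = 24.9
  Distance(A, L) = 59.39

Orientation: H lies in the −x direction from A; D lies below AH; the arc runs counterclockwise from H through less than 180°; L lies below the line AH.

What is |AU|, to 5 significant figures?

55.248

Checks: |DU| = 11.60 ✓; ∠(DU, UL) = 90.00° ✓; |UL| = 24.90 ✓; |AL| = 59.39 ✓.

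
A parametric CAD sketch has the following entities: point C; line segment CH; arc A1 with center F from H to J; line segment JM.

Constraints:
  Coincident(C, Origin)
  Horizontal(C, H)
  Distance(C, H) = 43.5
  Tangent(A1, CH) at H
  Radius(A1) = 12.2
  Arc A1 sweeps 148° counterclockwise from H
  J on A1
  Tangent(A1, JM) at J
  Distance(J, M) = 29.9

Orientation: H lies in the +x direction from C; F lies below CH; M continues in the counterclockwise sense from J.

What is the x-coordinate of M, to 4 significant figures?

62.39

On A1, H sits at bearing 90° from F; a 148° counterclockwise sweep puts J at bearing 238°, so J = F + 12.2·(cos 238°, sin 238°) = (37.03, -22.55). Since A1 is tangent to JM there, FJ ⟂ JM, so JM runs along (−sin 238°, cos 238°); with |JM| = 29.9, M = (62.39, -38.39). So M.x = 62.39.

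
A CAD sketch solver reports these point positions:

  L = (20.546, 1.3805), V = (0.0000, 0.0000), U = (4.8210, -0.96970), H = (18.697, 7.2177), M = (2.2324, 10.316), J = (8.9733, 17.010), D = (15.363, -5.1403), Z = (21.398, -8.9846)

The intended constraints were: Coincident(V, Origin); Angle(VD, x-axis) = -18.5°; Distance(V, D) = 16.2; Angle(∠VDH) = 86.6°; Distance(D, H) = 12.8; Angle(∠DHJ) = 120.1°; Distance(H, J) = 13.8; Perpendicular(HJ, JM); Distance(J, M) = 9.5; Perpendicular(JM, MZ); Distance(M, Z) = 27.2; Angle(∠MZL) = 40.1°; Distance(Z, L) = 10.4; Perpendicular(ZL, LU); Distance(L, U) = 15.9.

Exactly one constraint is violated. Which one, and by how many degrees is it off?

Perpendicular(ZL, LU) — off by 3.80°.

V = (0.00, 0.00) ✓; VD at -18.50° ✓; |VD| = 16.20 ✓; ∠VDH = 86.60° ✓; |DH| = 12.80 ✓; ∠DHJ = 120.1° ✓; |HJ| = 13.80 ✓; ∠(HJ, JM) = 90.00° ✓; |JM| = 9.500 ✓; ∠(JM, MZ) = 90.00° ✓; |MZ| = 27.20 ✓; ∠MZL = 40.10° ✓; |ZL| = 10.40 ✓; ∠(ZL, LU) = 93.80° ✗; |LU| = 15.90 ✓.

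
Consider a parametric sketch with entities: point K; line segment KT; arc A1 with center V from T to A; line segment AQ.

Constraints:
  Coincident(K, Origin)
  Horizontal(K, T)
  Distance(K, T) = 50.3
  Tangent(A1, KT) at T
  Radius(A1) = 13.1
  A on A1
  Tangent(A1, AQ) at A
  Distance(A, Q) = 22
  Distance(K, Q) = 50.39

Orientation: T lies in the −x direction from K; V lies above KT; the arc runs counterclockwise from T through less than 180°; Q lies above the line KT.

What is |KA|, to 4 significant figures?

39.32

Checks: ∠(VT, TK) = 90.00° ✓; |VT| = 13.10 ✓; |VA| = 13.10 ✓; ∠(VA, AQ) = 90.00° ✓; |AQ| = 22.00 ✓; |KQ| = 50.39 ✓.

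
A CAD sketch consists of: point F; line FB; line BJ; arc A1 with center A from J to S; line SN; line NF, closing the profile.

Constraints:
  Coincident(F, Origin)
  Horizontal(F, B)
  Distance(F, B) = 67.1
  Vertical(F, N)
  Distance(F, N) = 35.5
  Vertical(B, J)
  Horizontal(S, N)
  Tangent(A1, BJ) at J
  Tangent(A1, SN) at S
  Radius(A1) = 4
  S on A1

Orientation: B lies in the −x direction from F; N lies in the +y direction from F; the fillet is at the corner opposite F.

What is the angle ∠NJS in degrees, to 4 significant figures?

41.59°

F is at the origin; F and B share the same y with |FB| = 67.1 and B on the −x side, so B = (-67.10, 0.000). FN is vertical with |FN| = 35.5 and N on the +y side, so N = (0.000, 35.50). The virtual corner opposite F is at (-67.10, 35.50). A1 meets BJ tangentially, so AJ is at right angles to BJ and since A1 is tangent to SN there, AS ⟂ SN, with radius 4.0, so the center A sits 4.0 in from both sides at A = (-63.10, 31.50). That places the tangent points at J = (-67.10, 31.50) on BJ and S = (-63.10, 35.50) on SN. Then cos ∠NJS = JN·JS / (|JN||JS|), giving 41.59°.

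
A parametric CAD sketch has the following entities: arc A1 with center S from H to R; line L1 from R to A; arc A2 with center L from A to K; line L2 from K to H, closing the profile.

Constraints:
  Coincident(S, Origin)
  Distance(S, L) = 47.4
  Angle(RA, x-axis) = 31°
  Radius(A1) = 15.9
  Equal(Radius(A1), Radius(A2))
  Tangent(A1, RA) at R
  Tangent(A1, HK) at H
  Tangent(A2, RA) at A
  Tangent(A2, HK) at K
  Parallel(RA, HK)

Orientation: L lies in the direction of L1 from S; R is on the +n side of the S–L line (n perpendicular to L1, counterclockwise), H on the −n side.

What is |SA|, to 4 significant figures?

50.00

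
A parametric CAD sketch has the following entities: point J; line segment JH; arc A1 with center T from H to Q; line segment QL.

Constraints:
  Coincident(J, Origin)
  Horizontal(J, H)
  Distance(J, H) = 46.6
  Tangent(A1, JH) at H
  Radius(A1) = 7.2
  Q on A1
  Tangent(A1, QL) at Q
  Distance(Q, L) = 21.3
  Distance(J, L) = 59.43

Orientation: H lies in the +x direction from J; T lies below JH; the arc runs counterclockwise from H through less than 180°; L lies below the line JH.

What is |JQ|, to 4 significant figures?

41.98

Checks: |TQ| = 7.200 ✓; ∠(TQ, QL) = 90.00° ✓; |QL| = 21.30 ✓; |JL| = 59.43 ✓.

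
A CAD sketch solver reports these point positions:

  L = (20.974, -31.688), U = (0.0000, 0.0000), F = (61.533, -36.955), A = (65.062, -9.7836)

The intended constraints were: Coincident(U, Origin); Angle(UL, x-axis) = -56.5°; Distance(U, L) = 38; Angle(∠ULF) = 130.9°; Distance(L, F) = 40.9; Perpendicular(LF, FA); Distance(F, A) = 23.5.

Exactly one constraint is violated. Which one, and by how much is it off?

Distance(F, A) = 23.5 — off by 3.90.

U = (0.00, 0.00) ✓; UL at -56.50° ✓; |UL| = 38.00 ✓; ∠ULF = 130.9° ✓; |LF| = 40.90 ✓; ∠(LF, FA) = 90.00° ✓; |FA| = 27.40 ✗.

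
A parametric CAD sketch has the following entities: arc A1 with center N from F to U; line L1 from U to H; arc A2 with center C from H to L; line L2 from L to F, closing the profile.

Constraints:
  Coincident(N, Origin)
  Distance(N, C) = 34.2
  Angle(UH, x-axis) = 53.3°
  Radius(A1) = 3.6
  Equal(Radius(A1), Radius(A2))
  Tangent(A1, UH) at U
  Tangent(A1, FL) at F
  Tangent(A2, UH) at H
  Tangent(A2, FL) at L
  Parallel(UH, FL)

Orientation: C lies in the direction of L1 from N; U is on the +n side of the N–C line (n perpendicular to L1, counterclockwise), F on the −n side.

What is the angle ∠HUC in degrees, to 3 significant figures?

6.01°

Tangency of A1 to both parallel lines with radius 3.6 puts U and F at N ± 3.6·n: U = (-2.89, 2.15), F = (2.89, -2.15). Equal radii place H and L the same way about C: H = C + 3.6·n = (17.6, 29.6), L = C − 3.6·n = (23.3, 25.3). Then cos ∠HUC = UH·UC / (|UH||UC|), giving 6.01°.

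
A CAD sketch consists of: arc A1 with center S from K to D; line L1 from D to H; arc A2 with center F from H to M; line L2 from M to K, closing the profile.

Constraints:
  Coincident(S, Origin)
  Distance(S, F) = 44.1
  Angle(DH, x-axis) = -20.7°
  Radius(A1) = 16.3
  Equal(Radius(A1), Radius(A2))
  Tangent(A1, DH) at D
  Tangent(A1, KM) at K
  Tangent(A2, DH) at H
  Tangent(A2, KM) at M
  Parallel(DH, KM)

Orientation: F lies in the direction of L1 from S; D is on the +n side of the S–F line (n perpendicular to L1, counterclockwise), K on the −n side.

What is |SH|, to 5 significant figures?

47.016

The slot axis is L1's direction at -20.7°, so u = (cos -20.7°, sin -20.7°) = (0.93544, -0.35347) and n = (−sin -20.7°, cos -20.7°) = (0.35347, 0.93544). S is at the origin and F lies 44.1 along u from S, so F = 44.1·u = (41.253, -15.588). Tangency of A1 to both parallel lines with radius 16.3 puts D and K at S ± 16.3·n: D = (5.7616, 15.248), K = (-5.7616, -15.248). Equal radii place H and M the same way about F: H = F + 16.3·n = (47.015, -0.34050), M = F − 16.3·n = (35.491, -30.836). Then |SH| = |H − S| = 47.016.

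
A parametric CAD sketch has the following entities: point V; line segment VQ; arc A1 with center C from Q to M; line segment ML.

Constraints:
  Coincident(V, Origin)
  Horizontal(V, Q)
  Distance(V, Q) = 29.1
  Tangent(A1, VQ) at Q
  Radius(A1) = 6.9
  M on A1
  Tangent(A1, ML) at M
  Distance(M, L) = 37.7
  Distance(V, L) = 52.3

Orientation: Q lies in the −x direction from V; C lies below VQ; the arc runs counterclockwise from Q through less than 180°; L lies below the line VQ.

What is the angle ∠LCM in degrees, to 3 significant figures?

79.6°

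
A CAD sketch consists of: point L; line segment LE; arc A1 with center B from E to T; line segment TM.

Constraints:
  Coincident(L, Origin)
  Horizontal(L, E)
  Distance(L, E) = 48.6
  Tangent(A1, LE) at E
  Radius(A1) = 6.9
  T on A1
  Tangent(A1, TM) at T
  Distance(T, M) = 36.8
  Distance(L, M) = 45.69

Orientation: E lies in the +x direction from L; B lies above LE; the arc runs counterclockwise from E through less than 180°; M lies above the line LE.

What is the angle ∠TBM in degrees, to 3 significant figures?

79.4°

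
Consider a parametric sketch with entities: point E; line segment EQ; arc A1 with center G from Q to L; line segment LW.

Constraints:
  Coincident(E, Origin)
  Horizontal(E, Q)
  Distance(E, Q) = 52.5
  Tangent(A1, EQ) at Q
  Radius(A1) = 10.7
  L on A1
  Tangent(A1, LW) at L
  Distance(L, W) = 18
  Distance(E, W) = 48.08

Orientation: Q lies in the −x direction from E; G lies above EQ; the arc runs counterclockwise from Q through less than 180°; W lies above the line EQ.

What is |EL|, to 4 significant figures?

42.92

Checks: |GL| = 10.70 ✓; ∠(GL, LW) = 90.00° ✓; |LW| = 18.00 ✓; |EW| = 48.08 ✓.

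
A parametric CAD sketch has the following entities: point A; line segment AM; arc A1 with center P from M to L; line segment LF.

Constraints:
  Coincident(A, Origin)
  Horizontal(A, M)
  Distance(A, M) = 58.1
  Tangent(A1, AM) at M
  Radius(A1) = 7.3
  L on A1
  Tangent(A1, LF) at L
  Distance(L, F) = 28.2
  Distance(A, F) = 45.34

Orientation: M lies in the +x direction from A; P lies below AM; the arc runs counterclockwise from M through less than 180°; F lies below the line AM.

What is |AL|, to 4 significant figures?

52.10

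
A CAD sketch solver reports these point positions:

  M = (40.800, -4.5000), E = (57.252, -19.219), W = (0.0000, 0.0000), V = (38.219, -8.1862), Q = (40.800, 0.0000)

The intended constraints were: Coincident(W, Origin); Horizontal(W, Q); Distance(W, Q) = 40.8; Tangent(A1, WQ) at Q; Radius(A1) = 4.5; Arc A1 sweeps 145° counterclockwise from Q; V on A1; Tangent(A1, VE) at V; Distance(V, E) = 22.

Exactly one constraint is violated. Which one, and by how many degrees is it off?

Tangent(A1, VE) at V — off by 4.90°.

W = (0.00, 0.00) ✓; W.y = 0.00, Q.y = 0.00 ✓; |WQ| = 40.80 ✓; ∠(MQ, QW) = 90.00° ✓; |MQ| = 4.500 ✓; bearing(M→V) − bearing(M→Q) = 145.0° ✓; |MV| = 4.500 ✓; ∠(MV, VE) = 85.10° ✗; |VE| = 22.00 ✓.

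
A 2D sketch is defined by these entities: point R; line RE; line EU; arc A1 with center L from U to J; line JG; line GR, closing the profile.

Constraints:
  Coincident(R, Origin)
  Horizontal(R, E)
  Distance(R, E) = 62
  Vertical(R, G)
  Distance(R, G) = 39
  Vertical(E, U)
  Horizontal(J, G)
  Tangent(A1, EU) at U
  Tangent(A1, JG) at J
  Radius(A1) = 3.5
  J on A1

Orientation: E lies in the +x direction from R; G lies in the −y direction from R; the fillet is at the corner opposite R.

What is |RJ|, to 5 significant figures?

70.308

R is at the origin; R and E share the same y with |RE| = 62.0 and E on the +x side, so E = (62.000, 0.0000). R and G share the same x with |RG| = 39.0 and G on the −y side, so G = (0.0000, -39.000). The virtual corner opposite R is at (62.000, -39.000). The tangent condition forces LU to be normal to EU and A1 meets JG tangentially, so LJ is at right angles to JG, with radius 3.5, so the center L sits 3.5 in from both sides at L = (58.500, -35.500). That places the tangent points at U = (62.000, -35.500) on EU and J = (58.500, -39.000) on JG. Then |RJ| = |J − R| = 70.308.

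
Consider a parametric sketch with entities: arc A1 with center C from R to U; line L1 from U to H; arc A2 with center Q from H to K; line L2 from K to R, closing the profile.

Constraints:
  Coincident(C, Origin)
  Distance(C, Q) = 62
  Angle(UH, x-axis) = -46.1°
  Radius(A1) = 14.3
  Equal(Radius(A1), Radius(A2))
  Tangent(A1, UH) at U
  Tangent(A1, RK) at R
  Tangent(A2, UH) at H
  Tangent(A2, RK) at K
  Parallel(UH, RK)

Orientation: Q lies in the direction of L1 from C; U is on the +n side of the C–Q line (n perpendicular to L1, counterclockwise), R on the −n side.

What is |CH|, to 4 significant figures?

63.63

The slot axis is L1's direction at -46.1°, so u = (cos -46.1°, sin -46.1°) = (0.6934, -0.7206) and n = (−sin -46.1°, cos -46.1°) = (0.7206, 0.6934). C is at the origin and Q lies 62.0 along u from C, so Q = 62.0·u = (42.99, -44.67). Tangency of A1 to both parallel lines with radius 14.3 puts U and R at C ± 14.3·n: U = (10.30, 9.916), R = (-10.30, -9.916). Equal radii place H and K the same way about Q: H = Q + 14.3·n = (53.29, -34.76), K = Q − 14.3·n = (32.69, -54.59). Then |CH| = |H − C| = 63.63.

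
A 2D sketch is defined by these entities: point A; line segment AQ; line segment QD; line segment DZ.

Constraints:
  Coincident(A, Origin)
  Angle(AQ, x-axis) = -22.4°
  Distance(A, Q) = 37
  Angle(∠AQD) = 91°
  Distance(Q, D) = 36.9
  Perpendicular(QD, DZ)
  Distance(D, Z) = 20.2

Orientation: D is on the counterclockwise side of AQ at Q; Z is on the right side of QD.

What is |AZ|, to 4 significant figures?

68.42

A is at the origin; AQ runs at -22.4° with length 37.0, so Q = 37.0·(cos -22.4°, sin -22.4°) = (34.21, -14.10). ∠AQD = 91.0°, so QD runs at -22.4° + (180° − 91.0°) = 66.60° from the x-axis; with |QD| = 36.9, D = Q + 36.9·(cos 66.60°, sin 66.60°) = (48.86, 19.77). The perpendicularity gives DZ at right angles to QD; with |DZ| = 20.2 on the right of QD, Z = D + 20.2·(0.9178, -0.3971) = (67.40, 11.74). Then |AZ| = |Z − A| = 68.42.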